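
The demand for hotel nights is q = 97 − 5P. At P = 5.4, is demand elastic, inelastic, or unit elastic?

At P = 5.4, q = 70.
dq/dP = −5.
Point elasticity E = (dq/dP)·(P/q) = -5 × 5.4/70 ≈ -0.386.
|E| ≈ 0.386 < 1, so demand is inelastic.

inelastic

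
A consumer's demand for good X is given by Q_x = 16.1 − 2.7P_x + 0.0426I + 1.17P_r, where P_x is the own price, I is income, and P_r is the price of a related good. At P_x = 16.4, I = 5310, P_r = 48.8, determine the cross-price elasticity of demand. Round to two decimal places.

First evaluate Q_x: 16.1 − 2.7(16.4) + 0.0426(5310) + 1.17(48.8) = 16.1 − 44.28 + 226.206 + 57.096 = 255.122.
∂Q_x/∂P_r = +1.17, so E_xy = 1.17·(48.8/255.122) ≈ 0.22.
E_xy > 0: the goods are substitutes.

0.22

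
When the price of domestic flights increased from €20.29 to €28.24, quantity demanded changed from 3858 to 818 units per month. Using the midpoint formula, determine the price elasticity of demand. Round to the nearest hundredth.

%Δq = (818 − 3858)/[(3858 + 818)/2] = -3040/2338 ≈ -1.3003.
%Δp = (28.24 − 20.29)/[(20.29 + 28.24)/2] = 7.95/24.265 ≈ 0.3276.
Arc elasticity E = %Δq/%Δp ≈ -1.3003/0.3276 ≈ -3.97.
|E| > 1: demand is elastic over this range.

-3.97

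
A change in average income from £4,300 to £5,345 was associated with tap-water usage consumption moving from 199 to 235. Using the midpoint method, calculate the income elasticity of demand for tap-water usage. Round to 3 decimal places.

%ΔQ = (235 − 199)/[(199+235)/2] = 36/217 ≈ 0.1659.
%ΔY = (5,345 − 4,300)/[(4,300+5,345)/2] = 1045/4822.5 ≈ 0.2167.
E_I = %ΔQ/%ΔY ≈ 0.766.
E_I ∈ (0,1): normal good (necessity).

0.766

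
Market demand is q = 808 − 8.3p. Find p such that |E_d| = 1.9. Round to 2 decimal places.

Set −bp/(a − bp) = −1.9 ⇒ bp = 1.9(a − bp) ⇒ bp(1+1.9) = 1.9·a.
p = 1.9·808/(8.3·2.9) ≈ 63.78.

63.78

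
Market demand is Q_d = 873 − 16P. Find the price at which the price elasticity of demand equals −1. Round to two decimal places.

27.28

For linear demand Q_d = a − bP, E = −bP/(a − bP). |E| = 1 ⇒ bP = a − bP ⇒ P = a/(2b).
P = 873/(2·16) ≈ 27.28.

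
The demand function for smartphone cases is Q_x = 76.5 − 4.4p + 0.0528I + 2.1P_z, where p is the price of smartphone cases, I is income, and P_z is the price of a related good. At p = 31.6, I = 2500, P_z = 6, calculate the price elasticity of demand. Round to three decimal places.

At the given point, Q_x = 76.5 − 4.4(31.6) + 0.0528(2500) + 2.1(6) = 76.5 − 139.04 + 132 + 12.6 = 82.06.
∂Q_x/∂p = −4.4, so E_p = (−4.4)·(31.6/82.06) ≈ -1.694.
|E_p| > 1: demand is elastic.

-1.694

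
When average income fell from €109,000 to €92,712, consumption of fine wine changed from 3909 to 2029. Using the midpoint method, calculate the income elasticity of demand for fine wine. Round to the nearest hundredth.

%ΔQ = (2029 − 3909)/[(3909+2029)/2] = -1880/2969 ≈ -0.6332.
%ΔI = (92,712 − 109,000)/[(109,000+92,712)/2] = -16288/100856 ≈ -0.1615.
E_I = %ΔQ/%ΔI ≈ 3.92.
E_I > 1: normal good (luxury).

3.92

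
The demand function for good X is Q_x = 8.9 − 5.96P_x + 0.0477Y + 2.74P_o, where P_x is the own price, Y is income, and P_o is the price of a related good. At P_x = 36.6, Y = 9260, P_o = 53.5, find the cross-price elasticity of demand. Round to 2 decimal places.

0.39

Q_x = 8.9 − 5.96(36.6) + 0.0477(9260) + 2.74(53.5) = 8.9 − 218.136 + 441.702 + 146.59 = 379.056.
∂Q_x/∂P_o = +2.74, so E_xy = 2.74·(53.5/379.056) ≈ 0.39.
E_xy > 0: the goods are substitutes.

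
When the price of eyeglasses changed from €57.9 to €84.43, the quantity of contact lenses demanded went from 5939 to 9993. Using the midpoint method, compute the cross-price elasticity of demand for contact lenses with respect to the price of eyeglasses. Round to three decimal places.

1.365

%ΔQ_x = (9993 − 5939)/[(5939+9993)/2] = 4054/7966 ≈ 0.5089.
%ΔP_y = (84.43 − 57.9)/[(57.9+84.43)/2] ≈ 0.3728.
E_xy = 0.5089/0.3728 ≈ 1.365.
E_xy > 0, so contact lenses and eyeglasses are substitutes.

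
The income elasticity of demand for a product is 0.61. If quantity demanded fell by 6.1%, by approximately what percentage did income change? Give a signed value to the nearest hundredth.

-10.00

%ΔQ ≈ E × %ΔI ⇒ %ΔI = %ΔQ / E = (-6.1%)/(0.61) = -10.00%.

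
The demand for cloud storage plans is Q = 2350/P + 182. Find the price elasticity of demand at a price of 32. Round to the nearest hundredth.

-0.29

At P = 32, Q = 255.4375.
dQ/dP = −2350/P² = −2.2949.
Point elasticity E = (dQ/dP)·(P/Q) = -2.2949 × 32/255.4375 ≈ -0.29.
|E| < 1, so demand is inelastic at this price.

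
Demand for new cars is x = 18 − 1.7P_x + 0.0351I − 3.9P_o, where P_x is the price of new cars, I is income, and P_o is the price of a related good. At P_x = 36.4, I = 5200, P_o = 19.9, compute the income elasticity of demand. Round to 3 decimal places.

Substituting, x = 18 − 1.7(36.4) + 0.0351(5200) − 3.9(19.9) = 18 − 61.88 + 182.52 − 77.61 = 61.03.
∂x/∂I = +0.0351, so E_I = 0.0351·(5200/61.03) ≈ 2.991.
E_I > 1: normal good (luxury).

2.991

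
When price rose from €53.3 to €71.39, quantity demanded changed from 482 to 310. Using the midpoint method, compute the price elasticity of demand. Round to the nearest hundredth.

%Δq = (310 − 482)/[(482 + 310)/2] = -172/396 ≈ -0.4343.
%Δp = (71.39 − 53.3)/[(53.3 + 71.39)/2] = 18.09/62.345 ≈ 0.2902.
Arc elasticity E = %Δq/%Δp ≈ -0.4343/0.2902 ≈ -1.50.
|E| > 1: demand is elastic over this range.

-1.50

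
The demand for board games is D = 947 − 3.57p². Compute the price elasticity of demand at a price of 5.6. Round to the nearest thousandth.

At p = 5.6, D = 835.0448.
dD/dp = −2·3.57·p = −39.984.
Point elasticity E = (dD/dp)·(p/D) = -39.984 × 5.6/835.0448 ≈ -0.268.
|E| < 1, so demand is inelastic at this price.

-0.268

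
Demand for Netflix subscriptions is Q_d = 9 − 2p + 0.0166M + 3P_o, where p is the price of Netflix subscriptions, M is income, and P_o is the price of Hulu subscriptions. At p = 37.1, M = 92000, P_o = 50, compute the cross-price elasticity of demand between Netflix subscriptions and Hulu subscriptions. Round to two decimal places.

0.09

Q_d = 9 − 2(37.1) + 0.0166(92000) + 3(50) = 9 − 74.2 + 1527.2 + 150 = 1612.
∂Q_d/∂P_o = +3, so E_xy = 3·(50/1612) ≈ 0.09.
E_xy > 0: the goods are substitutes.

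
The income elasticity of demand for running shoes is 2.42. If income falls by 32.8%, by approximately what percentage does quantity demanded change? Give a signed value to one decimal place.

-79.4

%ΔQ ≈ E × %ΔI = (2.42) × (-32.8%) ≈ -79.4%.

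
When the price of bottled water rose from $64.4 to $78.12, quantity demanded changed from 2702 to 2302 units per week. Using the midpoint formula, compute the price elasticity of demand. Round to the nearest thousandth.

%Δq = (2302 − 2702)/[(2702 + 2302)/2] = -400/2502 ≈ -0.1599.
%ΔP = (78.12 − 64.4)/[(64.4 + 78.12)/2] = 13.72/71.26 ≈ 0.1925.
Arc elasticity E = %Δq/%ΔP ≈ -0.1599/0.1925 ≈ -0.830.
|E| < 1: demand is inelastic over this range.

-0.830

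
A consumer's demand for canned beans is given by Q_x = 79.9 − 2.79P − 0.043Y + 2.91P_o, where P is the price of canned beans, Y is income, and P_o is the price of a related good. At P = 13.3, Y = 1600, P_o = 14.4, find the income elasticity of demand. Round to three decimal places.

-4.328

First evaluate Q_x: 79.9 − 2.79(13.3) − 0.043(1600) + 2.91(14.4) = 79.9 − 37.107 − 68.8 + 41.904 = 15.897.
∂Q_x/∂Y = −0.043, so E_I = -0.043·(1600/15.897) ≈ -4.328.
E_I < 0: inferior good.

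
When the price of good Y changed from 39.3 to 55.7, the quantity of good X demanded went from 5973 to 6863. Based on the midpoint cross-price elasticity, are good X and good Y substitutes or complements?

substitutes

%ΔQ_x = (6863 − 5973)/[(5973+6863)/2] = 890/6418 ≈ 0.1387.
%ΔP_y = (55.7 − 39.3)/[(39.3+55.7)/2] ≈ 0.3453.
E_xy = 0.1387/0.3453 ≈ 0.402.
E_xy > 0, so the goods are substitutes.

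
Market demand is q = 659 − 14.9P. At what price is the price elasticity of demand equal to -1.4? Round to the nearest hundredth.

Set −bP/(a − bP) = −1.4 ⇒ bP = 1.4(a − bP) ⇒ bP(1+1.4) = 1.4·a.
P = 1.4·659/(14.9·2.4) ≈ 25.80.

25.80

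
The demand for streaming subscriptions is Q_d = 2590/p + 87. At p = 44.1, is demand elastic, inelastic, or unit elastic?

inelastic

At p = 44.1, Q_d = 145.7302.
dQ_d/dp = −2590/p² = −1.3317.
Point elasticity E = (dQ_d/dp)·(p/Q_d) = -1.3317 × 44.1/145.7302 ≈ -0.403.
|E| ≈ 0.403 < 1, so demand is inelastic.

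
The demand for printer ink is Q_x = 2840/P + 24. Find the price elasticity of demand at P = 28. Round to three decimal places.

At P = 28, Q_x = 125.4286.
dQ_x/dP = −2840/P² = −3.6224.
Point elasticity E = (dQ_x/dP)·(P/Q_x) = -3.6224 × 28/125.4286 ≈ -0.809.
|E| < 1, so demand is inelastic at this price.

-0.809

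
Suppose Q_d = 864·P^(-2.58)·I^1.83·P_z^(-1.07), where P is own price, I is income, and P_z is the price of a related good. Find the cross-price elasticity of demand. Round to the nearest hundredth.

-1.07

For a Cobb–Douglas (constant-elasticity) form Q_d = A·P_z^α·…, the elasticity with respect to P_z equals the exponent α at every point.
Here the exponent on P_z is -1.07, so the cross-price elasticity of demand is -1.07.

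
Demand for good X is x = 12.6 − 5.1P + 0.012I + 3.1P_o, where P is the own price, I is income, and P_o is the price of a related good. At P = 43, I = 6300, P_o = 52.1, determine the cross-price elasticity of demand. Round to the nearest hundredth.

5.31

x = 12.6 − 5.1(43) + 0.012(6300) + 3.1(52.1) = 12.6 − 219.3 + 75.6 + 161.51 = 30.41.
∂x/∂P_o = +3.1, so E_xy = 3.1·(52.1/30.41) ≈ 5.31.
E_xy > 0: the goods are substitutes.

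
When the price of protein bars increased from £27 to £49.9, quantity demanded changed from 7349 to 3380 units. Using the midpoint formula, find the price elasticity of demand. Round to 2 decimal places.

%ΔQ = (3380 − 7349)/[(7349 + 3380)/2] = -3969/5364.5 ≈ -0.7399.
%ΔP = (49.9 − 27)/[(27 + 49.9)/2] = 22.9/38.45 ≈ 0.5956.
Arc elasticity E = %ΔQ/%ΔP ≈ -0.7399/0.5956 ≈ -1.24.
|E| > 1: demand is elastic over this range.

-1.24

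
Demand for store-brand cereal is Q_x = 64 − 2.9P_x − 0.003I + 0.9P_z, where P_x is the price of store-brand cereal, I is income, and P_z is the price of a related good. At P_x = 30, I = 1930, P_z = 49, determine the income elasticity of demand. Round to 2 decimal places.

First evaluate Q_x: 64 − 2.9(30) − 0.003(1930) + 0.9(49) = 64 − 87 − 5.79 + 44.1 = 15.31.
∂Q_x/∂I = −0.003, so E_I = -0.003·(1930/15.31) ≈ -0.38.
E_I < 0: inferior good.

-0.38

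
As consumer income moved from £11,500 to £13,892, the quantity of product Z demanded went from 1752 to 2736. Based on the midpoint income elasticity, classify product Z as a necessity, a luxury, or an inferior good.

%ΔQ = (2736 − 1752)/[(1752+2736)/2] = 984/2244 ≈ 0.4385.
%ΔI = (13,892 − 11,500)/[(11,500+13,892)/2] = 2392/12696 ≈ 0.1884.
E_I = %ΔQ/%ΔI ≈ 2.327.
E_I > 1: normal good (luxury).

luxury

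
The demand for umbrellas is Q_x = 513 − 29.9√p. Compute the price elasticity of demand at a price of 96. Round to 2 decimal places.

At p = 96, Q_x = 220.041.
dQ_x/dp = −29.9/(2√p) = −29.9/(2·9.798).
Point elasticity E = (dQ_x/dp)·(p/Q_x) = -1.5258 × 96/220.041 ≈ -0.67.
|E| < 1, so demand is inelastic at this price.

-0.67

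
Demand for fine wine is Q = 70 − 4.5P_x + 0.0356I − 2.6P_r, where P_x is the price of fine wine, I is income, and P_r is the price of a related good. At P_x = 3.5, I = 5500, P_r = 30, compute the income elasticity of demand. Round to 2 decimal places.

1.14

Substituting, Q = 70 − 4.5(3.5) + 0.0356(5500) − 2.6(30) = 70 − 15.75 + 195.8 − 78 = 172.05.
∂Q/∂I = +0.0356, so E_I = 0.0356·(5500/172.05) ≈ 1.14.
E_I > 1: normal good (luxury).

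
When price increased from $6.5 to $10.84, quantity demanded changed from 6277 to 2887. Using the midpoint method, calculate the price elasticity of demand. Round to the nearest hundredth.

%ΔQ = (2887 − 6277)/[(6277 + 2887)/2] = -3390/4582 ≈ -0.7399.
%ΔP = (10.84 − 6.5)/[(6.5 + 10.84)/2] = 4.34/8.67 ≈ 0.5006.
Arc elasticity E = %ΔQ/%ΔP ≈ -0.7399/0.5006 ≈ -1.48.
|E| > 1: demand is elastic over this range.

-1.48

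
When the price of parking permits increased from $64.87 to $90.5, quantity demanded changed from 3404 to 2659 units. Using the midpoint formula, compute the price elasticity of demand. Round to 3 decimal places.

-0.745

%Δq = (2659 − 3404)/[(3404 + 2659)/2] = -745/3031.5 ≈ -0.2458.
%Δp = (90.5 − 64.87)/[(64.87 + 90.5)/2] = 25.63/77.685 ≈ 0.3299.
Arc elasticity E = %Δq/%Δp ≈ -0.2458/0.3299 ≈ -0.745.
|E| < 1: demand is inelastic over this range.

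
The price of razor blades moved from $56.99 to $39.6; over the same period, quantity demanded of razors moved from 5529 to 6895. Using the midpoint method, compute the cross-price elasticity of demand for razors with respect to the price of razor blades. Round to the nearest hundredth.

%ΔQ_x = (6895 − 5529)/[(5529+6895)/2] = 1366/6212 ≈ 0.2199.
%ΔP_y = (39.6 − 56.99)/[(56.99+39.6)/2] ≈ -0.3601.
E_xy = 0.2199/-0.3601 ≈ -0.61.
E_xy < 0, so razors and razor blades are complements.

-0.61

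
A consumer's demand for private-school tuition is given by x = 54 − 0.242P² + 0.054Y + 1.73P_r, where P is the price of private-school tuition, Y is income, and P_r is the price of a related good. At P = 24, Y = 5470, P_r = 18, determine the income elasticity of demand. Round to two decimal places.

1.22

At the given point, x = 54 − 0.242(24)² + 0.054(5470) + 1.73(18) = 54 − 139.392 + 295.38 + 31.14 = 241.128.
∂x/∂Y = +0.054, so E_I = 0.054·(5470/241.128) ≈ 1.22.
E_I > 1: normal good (luxury).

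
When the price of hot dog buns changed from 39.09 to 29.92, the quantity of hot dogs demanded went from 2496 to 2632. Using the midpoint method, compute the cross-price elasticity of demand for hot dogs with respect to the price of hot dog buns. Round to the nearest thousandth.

%ΔQ_x = (2632 − 2496)/[(2496+2632)/2] = 136/2564 ≈ 0.0530.
%ΔP_y = (29.92 − 39.09)/[(39.09+29.92)/2] ≈ -0.2658.
E_xy = 0.0530/-0.2658 ≈ -0.200.
E_xy < 0, so hot dogs and hot dog buns are complements.

-0.200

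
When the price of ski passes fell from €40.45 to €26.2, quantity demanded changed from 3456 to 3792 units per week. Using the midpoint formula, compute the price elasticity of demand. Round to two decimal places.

%ΔQ = (3792 − 3456)/[(3456 + 3792)/2] = 336/3624 ≈ 0.0927.
%Δp = (26.2 − 40.45)/[(40.45 + 26.2)/2] = -14.25/33.325 ≈ -0.4276.
Arc elasticity E = %ΔQ/%Δp ≈ 0.0927/-0.4276 ≈ -0.22.
|E| < 1: demand is inelastic over this range.

-0.22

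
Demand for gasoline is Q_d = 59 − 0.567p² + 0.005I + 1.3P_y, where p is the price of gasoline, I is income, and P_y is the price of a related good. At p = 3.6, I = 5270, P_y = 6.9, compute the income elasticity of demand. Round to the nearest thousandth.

0.303

Substituting, Q_d = 59 − 0.567(3.6)² + 0.005(5270) + 1.3(6.9) = 59 − 7.3483 + 26.35 + 8.97 = 86.9717.
∂Q_d/∂I = +0.005, so E_I = 0.005·(5270/86.9717) ≈ 0.303.
E_I ∈ (0,1): normal good (necessity).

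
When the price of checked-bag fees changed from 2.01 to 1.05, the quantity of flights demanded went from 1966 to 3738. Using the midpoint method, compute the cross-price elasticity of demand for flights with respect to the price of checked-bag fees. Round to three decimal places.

-0.990

%ΔQ_x = (3738 − 1966)/[(1966+3738)/2] = 1772/2852 ≈ 0.6213.
%ΔP_y = (1.05 − 2.01)/[(2.01+1.05)/2] ≈ -0.6275.
E_xy = 0.6213/-0.6275 ≈ -0.990.
E_xy < 0, so flights and checked-bag fees are complements.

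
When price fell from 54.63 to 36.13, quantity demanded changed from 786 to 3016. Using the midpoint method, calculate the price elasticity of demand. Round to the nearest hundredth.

%Δq = (3016 − 786)/[(786 + 3016)/2] = 2230/1901 ≈ 1.1731.
%ΔP = (36.13 − 54.63)/[(54.63 + 36.13)/2] = -18.5/45.38 ≈ -0.4077.
Arc elasticity E = %Δq/%ΔP ≈ 1.1731/-0.4077 ≈ -2.88.
|E| > 1: demand is elastic over this range.

-2.88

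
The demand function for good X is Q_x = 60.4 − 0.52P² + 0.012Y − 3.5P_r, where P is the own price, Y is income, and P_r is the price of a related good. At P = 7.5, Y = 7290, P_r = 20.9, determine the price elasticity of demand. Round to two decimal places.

-1.29

Q_x = 60.4 − 0.52(7.5)² + 0.012(7290) − 3.5(20.9) = 60.4 − 29.25 + 87.48 − 73.15 = 45.48.
∂Q_x/∂P = −2·0.52·P = -7.8, so E_p = -7.8·(7.5/45.48) ≈ -1.29.
|E_p| > 1: demand is elastic.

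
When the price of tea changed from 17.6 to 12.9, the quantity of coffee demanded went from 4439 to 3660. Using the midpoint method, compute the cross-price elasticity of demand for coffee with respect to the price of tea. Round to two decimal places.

%ΔQ_x = (3660 − 4439)/[(4439+3660)/2] = -779/4049.5 ≈ -0.1924.
%ΔP_y = (12.9 − 17.6)/[(17.6+12.9)/2] ≈ -0.3082.
E_xy = -0.1924/-0.3082 ≈ 0.62.
E_xy > 0, so coffee and tea are substitutes.

0.62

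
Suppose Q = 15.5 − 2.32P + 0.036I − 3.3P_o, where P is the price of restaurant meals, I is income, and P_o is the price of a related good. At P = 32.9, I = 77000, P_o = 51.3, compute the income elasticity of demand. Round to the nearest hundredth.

Evaluating quantity at (P, I, P_o) gives Q = 15.5 − 2.32(32.9) + 0.036(77000) − 3.3(51.3) = 15.5 − 76.328 + 2772 − 169.29 = 2541.882.
∂Q/∂I = +0.036, so E_I = 0.036·(77000/2541.882) ≈ 1.09.
E_I > 1: normal good (luxury).

1.09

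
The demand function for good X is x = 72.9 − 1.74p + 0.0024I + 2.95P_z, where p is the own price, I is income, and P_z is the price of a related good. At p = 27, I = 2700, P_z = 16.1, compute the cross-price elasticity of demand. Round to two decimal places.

x = 72.9 − 1.74(27) + 0.0024(2700) + 2.95(16.1) = 72.9 − 46.98 + 6.48 + 47.495 = 79.895.
∂x/∂P_z = +2.95, so E_xy = 2.95·(16.1/79.895) ≈ 0.59.
E_xy > 0: the goods are substitutes.

0.59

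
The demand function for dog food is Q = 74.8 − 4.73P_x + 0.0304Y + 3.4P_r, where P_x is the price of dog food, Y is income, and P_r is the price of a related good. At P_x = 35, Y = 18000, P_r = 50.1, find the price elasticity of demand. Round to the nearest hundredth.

At the given point, Q = 74.8 − 4.73(35) + 0.0304(18000) + 3.4(50.1) = 74.8 − 165.55 + 547.2 + 170.34 = 626.79.
∂Q/∂P_x = −4.73, so E_p = (−4.73)·(35/626.79) ≈ -0.26.
|E_p| < 1: demand is inelastic.

-0.26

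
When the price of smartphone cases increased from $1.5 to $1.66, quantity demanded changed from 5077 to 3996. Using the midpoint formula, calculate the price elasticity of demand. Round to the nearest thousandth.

%Δq = (3996 − 5077)/[(5077 + 3996)/2] = -1081/4536.5 ≈ -0.2383.
%ΔP = (1.66 − 1.5)/[(1.5 + 1.66)/2] = 0.16/1.58 ≈ 0.1013.
Arc elasticity E = %Δq/%ΔP ≈ -0.2383/0.1013 ≈ -2.353.
|E| > 1: demand is elastic over this range.

-2.353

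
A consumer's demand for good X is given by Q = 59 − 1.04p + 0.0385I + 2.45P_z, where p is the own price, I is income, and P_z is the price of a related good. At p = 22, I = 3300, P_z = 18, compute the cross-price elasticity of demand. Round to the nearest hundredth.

0.21

Substituting, Q = 59 − 1.04(22) + 0.0385(3300) + 2.45(18) = 59 − 22.88 + 127.05 + 44.1 = 207.27.
∂Q/∂P_z = +2.45, so E_xy = 2.45·(18/207.27) ≈ 0.21.
E_xy > 0: the goods are substitutes.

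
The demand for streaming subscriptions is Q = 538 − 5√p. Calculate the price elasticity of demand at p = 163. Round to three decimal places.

At p = 163, Q = 474.1643.
dQ/dp = −5/(2√p) = −5/(2·12.7671).
Point elasticity E = (dQ/dp)·(p/Q) = -0.1958 × 163/474.1643 ≈ -0.067.
|E| < 1, so demand is inelastic at this price.

-0.067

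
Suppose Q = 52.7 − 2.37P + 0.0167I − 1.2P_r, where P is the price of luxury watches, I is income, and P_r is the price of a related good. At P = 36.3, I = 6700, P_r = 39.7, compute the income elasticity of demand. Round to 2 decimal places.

3.62

Evaluating quantity at (P, I, P_r) gives Q = 52.7 − 2.37(36.3) + 0.0167(6700) − 1.2(39.7) = 52.7 − 86.031 + 111.89 − 47.64 = 30.919.
∂Q/∂I = +0.0167, so E_I = 0.0167·(6700/30.919) ≈ 3.62.
E_I > 1: normal good (luxury).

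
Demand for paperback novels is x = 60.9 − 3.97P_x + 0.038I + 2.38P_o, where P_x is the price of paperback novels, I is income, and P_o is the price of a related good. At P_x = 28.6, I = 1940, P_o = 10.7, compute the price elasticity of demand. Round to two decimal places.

-2.44

At the given point, x = 60.9 − 3.97(28.6) + 0.038(1940) + 2.38(10.7) = 60.9 − 113.542 + 73.72 + 25.466 = 46.544.
∂x/∂P_x = −3.97, so E_p = (−3.97)·(28.6/46.544) ≈ -2.44.
|E_p| > 1: demand is elastic.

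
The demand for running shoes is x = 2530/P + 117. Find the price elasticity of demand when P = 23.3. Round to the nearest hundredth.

-0.48

At P = 23.3, x = 225.5837.
dx/dP = −2530/P² = −4.6602.
Point elasticity E = (dx/dP)·(P/x) = -4.6602 × 23.3/225.5837 ≈ -0.48.
|E| < 1, so demand is inelastic at this price.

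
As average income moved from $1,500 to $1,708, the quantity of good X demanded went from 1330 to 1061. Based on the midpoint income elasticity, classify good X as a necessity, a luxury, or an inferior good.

%ΔQ = (1061 − 1330)/[(1330+1061)/2] = -269/1195.5 ≈ -0.2250.
%ΔM = (1,708 − 1,500)/[(1,500+1,708)/2] = 208/1604 ≈ 0.1297.
E_I = %ΔQ/%ΔM ≈ -1.735.
E_I < 0: inferior good.

inferior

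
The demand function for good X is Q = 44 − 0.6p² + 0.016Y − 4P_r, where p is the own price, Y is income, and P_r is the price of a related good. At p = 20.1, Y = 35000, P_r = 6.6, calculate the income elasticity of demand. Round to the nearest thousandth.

1.671

First evaluate Q: 44 − 0.6(20.1)² + 0.016(35000) − 4(6.6) = 44 − 242.406 + 560 − 26.4 = 335.194.
∂Q/∂Y = +0.016, so E_I = 0.016·(35000/335.194) ≈ 1.671.
E_I > 1: normal good (luxury).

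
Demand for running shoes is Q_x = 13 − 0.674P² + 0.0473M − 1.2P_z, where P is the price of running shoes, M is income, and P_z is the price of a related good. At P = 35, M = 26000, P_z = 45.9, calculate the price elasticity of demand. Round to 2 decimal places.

Q_x = 13 − 0.674(35)² + 0.0473(26000) − 1.2(45.9) = 13 − 825.65 + 1229.8 − 55.08 = 362.07.
∂Q_x/∂P = −2·0.674·P = -47.18, so E_p = -47.18·(35/362.07) ≈ -4.56.
|E_p| > 1: demand is elastic.

-4.56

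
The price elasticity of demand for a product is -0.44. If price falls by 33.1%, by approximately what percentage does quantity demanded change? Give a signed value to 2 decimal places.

14.56

%ΔQ ≈ E × %ΔP = (-0.44) × (-33.1%) ≈ 14.56%.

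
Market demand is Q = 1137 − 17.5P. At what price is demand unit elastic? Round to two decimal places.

32.49

For linear demand Q = a − bP, E = −bP/(a − bP). |E| = 1 ⇒ bP = a − bP ⇒ P = a/(2b).
P = 1137/(2·17.5) ≈ 32.49.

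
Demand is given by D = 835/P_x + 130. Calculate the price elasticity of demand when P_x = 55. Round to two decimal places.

-0.10

At P_x = 55, D = 145.1818.
dD/dP_x = −835/P_x² = −0.276.
Point elasticity E = (dD/dP_x)·(P_x/D) = -0.276 × 55/145.1818 ≈ -0.10.
|E| < 1, so demand is inelastic at this price.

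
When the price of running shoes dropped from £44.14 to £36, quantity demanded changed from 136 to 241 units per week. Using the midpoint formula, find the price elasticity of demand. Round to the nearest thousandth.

%Δq = (241 − 136)/[(136 + 241)/2] = 105/188.5 ≈ 0.5570.
%Δp = (36 − 44.14)/[(44.14 + 36)/2] = -8.14/40.07 ≈ -0.2031.
Arc elasticity E = %Δq/%Δp ≈ 0.5570/-0.2031 ≈ -2.742.
|E| > 1: demand is elastic over this range.

-2.742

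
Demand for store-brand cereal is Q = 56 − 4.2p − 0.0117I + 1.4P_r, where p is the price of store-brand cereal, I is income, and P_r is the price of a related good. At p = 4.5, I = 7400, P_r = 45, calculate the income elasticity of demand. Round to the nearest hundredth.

At the given point, Q = 56 − 4.2(4.5) − 0.0117(7400) + 1.4(45) = 56 − 18.9 − 86.58 + 63 = 13.52.
∂Q/∂I = −0.0117, so E_I = -0.0117·(7400/13.52) ≈ -6.40.
E_I < 0: inferior good.

-6.40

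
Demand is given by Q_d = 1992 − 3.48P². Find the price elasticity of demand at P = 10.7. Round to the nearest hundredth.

At P = 10.7, Q_d = 1593.5748.
dQ_d/dP = −2·3.48·P = −74.472.
Point elasticity E = (dQ_d/dP)·(P/Q_d) = -74.472 × 10.7/1593.5748 ≈ -0.50.
|E| < 1, so demand is inelastic at this price.

-0.50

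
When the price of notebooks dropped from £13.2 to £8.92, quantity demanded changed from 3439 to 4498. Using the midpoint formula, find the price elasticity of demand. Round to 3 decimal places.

%Δq = (4498 − 3439)/[(3439 + 4498)/2] = 1059/3968.5 ≈ 0.2669.
%ΔP = (8.92 − 13.2)/[(13.2 + 8.92)/2] = -4.28/11.06 ≈ -0.3870.
Arc elasticity E = %Δq/%ΔP ≈ 0.2669/-0.3870 ≈ -0.690.
|E| < 1: demand is inelastic over this range.

-0.690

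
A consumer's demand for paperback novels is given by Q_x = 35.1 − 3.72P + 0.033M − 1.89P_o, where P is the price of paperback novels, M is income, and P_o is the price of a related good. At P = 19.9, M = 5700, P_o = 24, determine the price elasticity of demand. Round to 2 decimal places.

-0.71

Substituting, Q_x = 35.1 − 3.72(19.9) + 0.033(5700) − 1.89(24) = 35.1 − 74.028 + 188.1 − 45.36 = 103.812.
∂Q_x/∂P = −3.72, so E_p = (−3.72)·(19.9/103.812) ≈ -0.71.
|E_p| < 1: demand is inelastic.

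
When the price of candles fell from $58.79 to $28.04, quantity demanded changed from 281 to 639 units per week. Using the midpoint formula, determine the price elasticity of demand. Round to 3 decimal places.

-1.099

%Δq = (639 − 281)/[(281 + 639)/2] = 358/460 ≈ 0.7783.
%ΔP = (28.04 − 58.79)/[(58.79 + 28.04)/2] = -30.75/43.415 ≈ -0.7083.
Arc elasticity E = %Δq/%ΔP ≈ 0.7783/-0.7083 ≈ -1.099.
|E| > 1: demand is elastic over this range.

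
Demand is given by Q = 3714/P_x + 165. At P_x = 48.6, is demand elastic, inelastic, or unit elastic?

At P_x = 48.6, Q = 241.4198.
dQ/dP_x = −3714/P_x² = −1.5724.
Point elasticity E = (dQ/dP_x)·(P_x/Q) = -1.5724 × 48.6/241.4198 ≈ -0.317.
|E| ≈ 0.317 < 1, so demand is inelastic.

inelastic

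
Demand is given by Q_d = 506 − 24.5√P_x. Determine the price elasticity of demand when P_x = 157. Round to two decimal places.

At P_x = 157, Q_d = 199.0159.
dQ_d/dP_x = −24.5/(2√P_x) = −24.5/(2·12.53).
Point elasticity E = (dQ_d/dP_x)·(P_x/Q_d) = -0.9777 × 157/199.0159 ≈ -0.77.
|E| < 1, so demand is inelastic at this price.

-0.77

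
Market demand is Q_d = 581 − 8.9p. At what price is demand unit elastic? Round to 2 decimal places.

For linear demand Q_d = a − bp, E = −bp/(a − bp). |E| = 1 ⇒ bp = a − bp ⇒ p = a/(2b).
p = 581/(2·8.9) ≈ 32.64.

32.64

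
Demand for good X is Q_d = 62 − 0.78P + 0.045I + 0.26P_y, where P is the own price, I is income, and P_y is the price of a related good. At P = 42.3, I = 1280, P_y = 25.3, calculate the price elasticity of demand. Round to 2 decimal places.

-0.35

At the given point, Q_d = 62 − 0.78(42.3) + 0.045(1280) + 0.26(25.3) = 62 − 32.994 + 57.6 + 6.578 = 93.184.
∂Q_d/∂P = −0.78, so E_p = (−0.78)·(42.3/93.184) ≈ -0.35.
|E_p| < 1: demand is inelastic.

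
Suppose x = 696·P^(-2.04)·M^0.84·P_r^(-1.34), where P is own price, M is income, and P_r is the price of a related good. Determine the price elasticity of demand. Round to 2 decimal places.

For a Cobb–Douglas (constant-elasticity) form x = A·P^α·…, the elasticity with respect to P equals the exponent α at every point.
Here the exponent on P is -2.04, so the price elasticity of demand is -2.04.

-2.04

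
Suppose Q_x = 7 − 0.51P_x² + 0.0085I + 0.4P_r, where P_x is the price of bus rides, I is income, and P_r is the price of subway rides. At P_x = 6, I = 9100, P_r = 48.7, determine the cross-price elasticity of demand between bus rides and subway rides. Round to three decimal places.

First evaluate Q_x: 7 − 0.51(6)² + 0.0085(9100) + 0.4(48.7) = 7 − 18.36 + 77.35 + 19.48 = 85.47.
∂Q_x/∂P_r = +0.4, so E_xy = 0.4·(48.7/85.47) ≈ 0.228.
E_xy > 0: the goods are substitutes.

0.228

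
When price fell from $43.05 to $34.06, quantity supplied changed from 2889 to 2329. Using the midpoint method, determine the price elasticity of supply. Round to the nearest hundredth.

0.92

%ΔQ = (2329 − 2889)/[(2889 + 2329)/2] = -560/2609 ≈ -0.2146.
%ΔP = (34.06 − 43.05)/[(43.05 + 34.06)/2] = -8.99/38.555 ≈ -0.2332.
Arc elasticity E = %ΔQ/%ΔP ≈ -0.2146/-0.2332 ≈ 0.92.
|E| < 1: supply is inelastic over this range.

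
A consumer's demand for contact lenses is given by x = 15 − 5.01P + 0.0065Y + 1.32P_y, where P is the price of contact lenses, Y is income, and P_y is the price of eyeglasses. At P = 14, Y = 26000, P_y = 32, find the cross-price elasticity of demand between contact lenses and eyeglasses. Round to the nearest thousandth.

0.271

x = 15 − 5.01(14) + 0.0065(26000) + 1.32(32) = 15 − 70.14 + 169 + 42.24 = 156.1.
∂x/∂P_y = +1.32, so E_xy = 1.32·(32/156.1) ≈ 0.271.
E_xy > 0: the goods are substitutes.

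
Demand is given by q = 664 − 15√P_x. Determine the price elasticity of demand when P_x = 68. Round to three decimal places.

-0.114

At P_x = 68, q = 540.3068.
dq/dP_x = −15/(2√P_x) = −15/(2·8.2462).
Point elasticity E = (dq/dP_x)·(P_x/q) = -0.9095 × 68/540.3068 ≈ -0.114.
|E| < 1, so demand is inelastic at this price.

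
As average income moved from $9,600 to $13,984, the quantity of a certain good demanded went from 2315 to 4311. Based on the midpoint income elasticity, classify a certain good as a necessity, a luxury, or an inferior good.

luxury

%ΔQ = (4311 − 2315)/[(2315+4311)/2] = 1996/3313 ≈ 0.6025.
%ΔI = (13,984 − 9,600)/[(9,600+13,984)/2] = 4384/11792 ≈ 0.3718.
E_I = %ΔQ/%ΔI ≈ 1.621.
E_I > 1: normal good (luxury).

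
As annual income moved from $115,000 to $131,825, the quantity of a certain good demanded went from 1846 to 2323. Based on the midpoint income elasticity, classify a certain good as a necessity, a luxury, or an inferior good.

luxury

%ΔQ = (2323 − 1846)/[(1846+2323)/2] = 477/2084.5 ≈ 0.2288.
%ΔM = (131,825 − 115,000)/[(115,000+131,825)/2] = 16825/123412.5 ≈ 0.1363.
E_I = %ΔQ/%ΔM ≈ 1.678.
E_I > 1: normal good (luxury).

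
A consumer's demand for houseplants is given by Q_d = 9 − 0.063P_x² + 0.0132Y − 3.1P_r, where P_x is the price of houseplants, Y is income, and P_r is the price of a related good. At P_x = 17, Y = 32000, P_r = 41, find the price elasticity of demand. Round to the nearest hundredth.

-0.13

First evaluate Q_d: 9 − 0.063(17)² + 0.0132(32000) − 3.1(41) = 9 − 18.207 + 422.4 − 127.1 = 286.093.
∂Q_d/∂P_x = −2·0.063·P_x = -2.142, so E_p = -2.142·(17/286.093) ≈ -0.13.
|E_p| < 1: demand is inelastic.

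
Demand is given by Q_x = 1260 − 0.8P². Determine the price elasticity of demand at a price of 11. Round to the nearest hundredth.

-0.17

At P = 11, Q_x = 1163.2.
dQ_x/dP = −2·0.8·P = −17.6.
Point elasticity E = (dQ_x/dP)·(P/Q_x) = -17.6 × 11/1163.2 ≈ -0.17.
|E| < 1, so demand is inelastic at this price.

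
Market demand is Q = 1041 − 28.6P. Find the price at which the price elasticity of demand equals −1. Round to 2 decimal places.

For linear demand Q = a − bP, E = −bP/(a − bP). |E| = 1 ⇒ bP = a − bP ⇒ P = a/(2b).
P = 1041/(2·28.6) ≈ 18.20.

18.20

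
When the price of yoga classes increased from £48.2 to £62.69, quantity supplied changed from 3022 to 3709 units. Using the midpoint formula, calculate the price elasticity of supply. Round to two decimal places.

0.78

%ΔQ = (3709 − 3022)/[(3022 + 3709)/2] = 687/3365.5 ≈ 0.2041.
%ΔP = (62.69 − 48.2)/[(48.2 + 62.69)/2] = 14.49/55.445 ≈ 0.2613.
Arc elasticity E = %ΔQ/%ΔP ≈ 0.2041/0.2613 ≈ 0.78.
|E| < 1: supply is inelastic over this range.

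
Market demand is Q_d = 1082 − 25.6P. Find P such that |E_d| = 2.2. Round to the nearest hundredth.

29.06

Set −bP/(a − bP) = −2.2 ⇒ bP = 2.2(a − bP) ⇒ bP(1+2.2) = 2.2·a.
P = 2.2·1082/(25.6·3.2) ≈ 29.06.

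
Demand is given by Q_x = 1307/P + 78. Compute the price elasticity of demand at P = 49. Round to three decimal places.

-0.255

At P = 49, Q_x = 104.6735.
dQ_x/dP = −1307/P² = −0.5444.
Point elasticity E = (dQ_x/dP)·(P/Q_x) = -0.5444 × 49/104.6735 ≈ -0.255.
|E| < 1, so demand is inelastic at this price.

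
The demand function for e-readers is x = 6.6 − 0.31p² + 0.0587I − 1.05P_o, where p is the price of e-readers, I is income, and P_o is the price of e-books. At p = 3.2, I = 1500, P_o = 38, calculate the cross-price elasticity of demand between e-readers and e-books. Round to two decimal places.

At the given point, x = 6.6 − 0.31(3.2)² + 0.0587(1500) − 1.05(38) = 6.6 − 3.1744 + 88.05 − 39.9 = 51.5756.
∂x/∂P_o = −1.05, so E_xy = -1.05·(38/51.5756) ≈ -0.77.
E_xy < 0: the goods are complements.

-0.77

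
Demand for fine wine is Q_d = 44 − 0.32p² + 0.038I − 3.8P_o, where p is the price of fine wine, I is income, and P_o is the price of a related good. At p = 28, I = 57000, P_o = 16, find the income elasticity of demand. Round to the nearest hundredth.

At the given point, Q_d = 44 − 0.32(28)² + 0.038(57000) − 3.8(16) = 44 − 250.88 + 2166 − 60.8 = 1898.32.
∂Q_d/∂I = +0.038, so E_I = 0.038·(57000/1898.32) ≈ 1.14.
E_I > 1: normal good (luxury).

1.14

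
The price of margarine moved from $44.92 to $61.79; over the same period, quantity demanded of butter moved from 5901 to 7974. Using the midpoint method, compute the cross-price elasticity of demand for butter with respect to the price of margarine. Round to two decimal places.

%ΔQ_x = (7974 − 5901)/[(5901+7974)/2] = 2073/6937.5 ≈ 0.2988.
%ΔP_y = (61.79 − 44.92)/[(44.92+61.79)/2] ≈ 0.3162.
E_xy = 0.2988/0.3162 ≈ 0.95.
E_xy > 0, so butter and margarine are substitutes.

0.95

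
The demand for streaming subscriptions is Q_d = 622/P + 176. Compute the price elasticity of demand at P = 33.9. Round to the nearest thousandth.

-0.094

At P = 33.9, Q_d = 194.3481.
dQ_d/dP = −622/P² = −0.5412.
Point elasticity E = (dQ_d/dP)·(P/Q_d) = -0.5412 × 33.9/194.3481 ≈ -0.094.
|E| < 1, so demand is inelastic at this price.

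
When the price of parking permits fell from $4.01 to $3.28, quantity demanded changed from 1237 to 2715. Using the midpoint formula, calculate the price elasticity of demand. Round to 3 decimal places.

-3.735

%ΔQ = (2715 − 1237)/[(1237 + 2715)/2] = 1478/1976 ≈ 0.7480.
%ΔP = (3.28 − 4.01)/[(4.01 + 3.28)/2] = -0.73/3.645 ≈ -0.2003.
Arc elasticity E = %ΔQ/%ΔP ≈ 0.7480/-0.2003 ≈ -3.735.
|E| > 1: demand is elastic over this range.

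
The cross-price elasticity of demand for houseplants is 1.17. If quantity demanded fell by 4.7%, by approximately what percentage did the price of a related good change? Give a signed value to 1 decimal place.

-4.0

%ΔQ ≈ E × %ΔP_y ⇒ %ΔP_y = %ΔQ / E = (-4.7%)/(1.17) ≈ -4.0%.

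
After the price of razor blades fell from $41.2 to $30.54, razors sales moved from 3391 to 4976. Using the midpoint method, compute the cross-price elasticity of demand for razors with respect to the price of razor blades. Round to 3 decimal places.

-1.275

%ΔQ_x = (4976 − 3391)/[(3391+4976)/2] = 1585/4183.5 ≈ 0.3789.
%ΔP_y = (30.54 − 41.2)/[(41.2+30.54)/2] ≈ -0.2972.
E_xy = 0.3789/-0.2972 ≈ -1.275.
E_xy < 0, so razors and razor blades are complements.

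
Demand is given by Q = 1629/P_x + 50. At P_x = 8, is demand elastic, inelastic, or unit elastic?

At P_x = 8, Q = 253.625.
dQ/dP_x = −1629/P_x² = −25.4531.
Point elasticity E = (dQ/dP_x)·(P_x/Q) = -25.4531 × 8/253.625 ≈ -0.803.
|E| ≈ 0.803 < 1, so demand is inelastic.

inelastic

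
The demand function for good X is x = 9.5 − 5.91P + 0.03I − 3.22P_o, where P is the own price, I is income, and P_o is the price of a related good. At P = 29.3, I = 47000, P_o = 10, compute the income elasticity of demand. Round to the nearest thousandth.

1.161

First evaluate x: 9.5 − 5.91(29.3) + 0.03(47000) − 3.22(10) = 9.5 − 173.163 + 1410 − 32.2 = 1214.137.
∂x/∂I = +0.03, so E_I = 0.03·(47000/1214.137) ≈ 1.161.
E_I > 1: normal good (luxury).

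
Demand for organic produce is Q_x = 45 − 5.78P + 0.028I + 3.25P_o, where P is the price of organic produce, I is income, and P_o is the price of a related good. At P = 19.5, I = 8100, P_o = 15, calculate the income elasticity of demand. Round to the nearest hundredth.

1.09

Q_x = 45 − 5.78(19.5) + 0.028(8100) + 3.25(15) = 45 − 112.71 + 226.8 + 48.75 = 207.84.
∂Q_x/∂I = +0.028, so E_I = 0.028·(8100/207.84) ≈ 1.09.
E_I > 1: normal good (luxury).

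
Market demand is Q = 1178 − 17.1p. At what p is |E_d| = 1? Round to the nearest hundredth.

34.44

For linear demand Q = a − bp, E = −bp/(a − bp). |E| = 1 ⇒ bp = a − bp ⇒ p = a/(2b).
p = 1178/(2·17.1) ≈ 34.44.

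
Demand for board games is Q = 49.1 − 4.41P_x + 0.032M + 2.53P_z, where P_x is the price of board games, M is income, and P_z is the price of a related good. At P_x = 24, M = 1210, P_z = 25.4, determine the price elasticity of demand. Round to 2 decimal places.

First evaluate Q: 49.1 − 4.41(24) + 0.032(1210) + 2.53(25.4) = 49.1 − 105.84 + 38.72 + 64.262 = 46.242.
∂Q/∂P_x = −4.41, so E_p = (−4.41)·(24/46.242) ≈ -2.29.
|E_p| > 1: demand is elastic.

-2.29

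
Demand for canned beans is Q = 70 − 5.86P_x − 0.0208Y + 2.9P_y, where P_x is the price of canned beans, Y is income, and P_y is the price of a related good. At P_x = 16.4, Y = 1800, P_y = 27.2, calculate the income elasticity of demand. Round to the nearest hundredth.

-2.44

Substituting, Q = 70 − 5.86(16.4) − 0.0208(1800) + 2.9(27.2) = 70 − 96.104 − 37.44 + 78.88 = 15.336.
∂Q/∂Y = −0.0208, so E_I = -0.0208·(1800/15.336) ≈ -2.44.
E_I < 0: inferior good.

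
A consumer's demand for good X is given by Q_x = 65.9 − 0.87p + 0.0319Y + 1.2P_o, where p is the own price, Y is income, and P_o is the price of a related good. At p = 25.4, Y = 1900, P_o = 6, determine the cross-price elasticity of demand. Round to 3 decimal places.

Evaluating quantity at (p, Y, P_o) gives Q_x = 65.9 − 0.87(25.4) + 0.0319(1900) + 1.2(6) = 65.9 − 22.098 + 60.61 + 7.2 = 111.612.
∂Q_x/∂P_o = +1.2, so E_xy = 1.2·(6/111.612) ≈ 0.065.
E_xy > 0: the goods are substitutes.

0.065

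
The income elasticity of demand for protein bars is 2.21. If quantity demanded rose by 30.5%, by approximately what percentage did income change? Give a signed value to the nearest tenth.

%ΔQ ≈ E × %ΔI ⇒ %ΔI = %ΔQ / E = (30.5%)/(2.21) ≈ 13.8%.

13.8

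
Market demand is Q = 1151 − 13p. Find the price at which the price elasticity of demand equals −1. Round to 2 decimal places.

44.27

For linear demand Q = a − bp, E = −bp/(a − bp). |E| = 1 ⇒ bp = a − bp ⇒ p = a/(2b).
p = 1151/(2·13) ≈ 44.27.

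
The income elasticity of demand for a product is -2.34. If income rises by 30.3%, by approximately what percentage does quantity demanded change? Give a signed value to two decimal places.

-70.90

%ΔQ ≈ E × %ΔI = (-2.34) × (30.3%) ≈ -70.90%.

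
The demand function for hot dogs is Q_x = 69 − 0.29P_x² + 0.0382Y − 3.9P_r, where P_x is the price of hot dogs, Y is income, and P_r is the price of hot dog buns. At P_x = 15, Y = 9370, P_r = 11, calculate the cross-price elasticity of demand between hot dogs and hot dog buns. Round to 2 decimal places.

-0.13

Evaluating quantity at (P_x, Y, P_r) gives Q_x = 69 − 0.29(15)² + 0.0382(9370) − 3.9(11) = 69 − 65.25 + 357.934 − 42.9 = 318.784.
∂Q_x/∂P_r = −3.9, so E_xy = -3.9·(11/318.784) ≈ -0.13.
E_xy < 0: the goods are complements.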